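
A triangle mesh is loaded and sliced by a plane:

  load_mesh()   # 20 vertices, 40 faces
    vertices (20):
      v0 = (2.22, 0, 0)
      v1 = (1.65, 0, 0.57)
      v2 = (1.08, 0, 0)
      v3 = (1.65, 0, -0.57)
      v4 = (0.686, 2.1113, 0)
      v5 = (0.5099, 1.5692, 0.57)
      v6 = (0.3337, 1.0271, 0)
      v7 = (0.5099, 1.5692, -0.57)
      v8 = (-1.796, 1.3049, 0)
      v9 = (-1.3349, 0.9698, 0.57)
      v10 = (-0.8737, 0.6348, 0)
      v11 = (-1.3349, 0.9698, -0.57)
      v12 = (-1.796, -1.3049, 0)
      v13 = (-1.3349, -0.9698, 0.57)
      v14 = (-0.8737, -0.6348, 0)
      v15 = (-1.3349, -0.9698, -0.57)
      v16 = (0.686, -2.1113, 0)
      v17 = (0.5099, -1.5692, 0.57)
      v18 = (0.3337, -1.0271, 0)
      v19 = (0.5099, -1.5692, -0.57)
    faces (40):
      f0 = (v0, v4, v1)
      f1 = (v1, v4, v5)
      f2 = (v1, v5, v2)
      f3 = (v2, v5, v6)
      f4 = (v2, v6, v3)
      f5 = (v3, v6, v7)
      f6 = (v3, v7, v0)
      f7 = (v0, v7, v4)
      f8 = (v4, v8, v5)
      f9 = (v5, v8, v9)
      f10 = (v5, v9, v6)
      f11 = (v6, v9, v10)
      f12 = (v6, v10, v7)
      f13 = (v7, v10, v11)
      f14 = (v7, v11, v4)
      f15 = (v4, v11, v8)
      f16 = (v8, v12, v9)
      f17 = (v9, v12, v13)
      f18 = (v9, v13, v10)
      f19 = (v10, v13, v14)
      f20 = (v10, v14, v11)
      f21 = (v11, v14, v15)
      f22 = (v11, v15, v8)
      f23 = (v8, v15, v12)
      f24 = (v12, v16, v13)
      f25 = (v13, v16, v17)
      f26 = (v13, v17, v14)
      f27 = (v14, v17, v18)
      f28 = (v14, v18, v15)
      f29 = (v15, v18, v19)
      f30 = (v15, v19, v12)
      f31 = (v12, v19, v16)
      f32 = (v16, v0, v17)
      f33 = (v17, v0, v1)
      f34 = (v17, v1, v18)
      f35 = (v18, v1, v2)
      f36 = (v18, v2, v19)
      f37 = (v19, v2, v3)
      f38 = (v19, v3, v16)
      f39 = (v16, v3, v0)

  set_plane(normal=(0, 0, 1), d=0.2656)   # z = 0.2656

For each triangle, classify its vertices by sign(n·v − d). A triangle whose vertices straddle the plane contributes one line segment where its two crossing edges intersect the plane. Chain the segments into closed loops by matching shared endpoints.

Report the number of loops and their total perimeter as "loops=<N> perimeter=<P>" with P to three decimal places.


Straddling triangles (20 of 40):
  (v0,v4,v1) [--+] → (1.13519, 1.12751, 0.2656)–(1.9544, 0, 0.2656)  len=1.3937
  (v1,v4,v5) [+-+] → (1.13519, 1.12751, 0.2656)–(0.603944, 1.8587, 0.2656)  len=0.9038
  (v1,v5,v2) [++-] → (0.814353, 0.731192, 0.2656)–(1.3456, 0, 0.2656)  len=0.9038
  (v2,v5,v6) [-+-] → (0.814353, 0.731192, 0.2656)–(0.415803, 1.2797, 0.2656)  len=0.6780
  (v4,v8,v5) [--+] → (-0.721532, 1.42805, 0.2656)–(0.603944, 1.8587, 0.2656)  len=1.3937
  (v5,v8,v9) [+-+] → (-0.721532, 1.42805, 0.2656)–(-1.58114, 1.14876, 0.2656)  len=0.9038
  (v5,v9,v6) [++-] → (-0.443809, 1.0004, 0.2656)–(0.415803, 1.2797, 0.2656)  len=0.9038
  (v6,v9,v10) [-+-] → (-0.443809, 1.0004, 0.2656)–(-1.0886, 0.790898, 0.2656)  len=0.6780
  (v8,v12,v9) [--+] → (-1.58114, -0.24497, 0.2656)–(-1.58114, 1.14876, 0.2656)  len=1.3937
  (v9,v12,v13) [+-+] → (-1.58114, -0.24497, 0.2656)–(-1.58114, -1.14876, 0.2656)  len=0.9038
  (v9,v13,v10) [++-] → (-1.0886, -0.112887, 0.2656)–(-1.0886, 0.790898, 0.2656)  len=0.9038
  (v10,v13,v14) [-+-] → (-1.0886, -0.112887, 0.2656)–(-1.0886, -0.790898, 0.2656)  len=0.6780
  (v12,v16,v13) [--+] → (-0.255668, -1.5794, 0.2656)–(-1.58114, -1.14876, 0.2656)  len=1.3937
  (v13,v16,v17) [+-+] → (-0.255668, -1.5794, 0.2656)–(0.603944, -1.8587, 0.2656)  len=0.9038
  (v13,v17,v14) [++-] → (-0.228991, -1.0702, 0.2656)–(-1.0886, -0.790898, 0.2656)  len=0.9038
  (v14,v17,v18) [-+-] → (-0.228991, -1.0702, 0.2656)–(0.415803, -1.2797, 0.2656)  len=0.6780
  (v16,v0,v17) [--+] → (1.42315, -0.731192, 0.2656)–(0.603944, -1.8587, 0.2656)  len=1.3937
  (v17,v0,v1) [+-+] → (1.42315, -0.731192, 0.2656)–(1.9544, 0, 0.2656)  len=0.9038
  (v17,v1,v18) [++-] → (0.94705, -0.548507, 0.2656)–(0.415803, -1.2797, 0.2656)  len=0.9038
  (v18,v1,v2) [-+-] → (0.94705, -0.548507, 0.2656)–(1.3456, 0, 0.2656)  len=0.6780

Chained into 2 loop(s):
  loop 1: 10 segments, perimeter = 11.4876
  loop 2: 10 segments, perimeter = 7.9091
Total perimeter = 19.397

loops=2 perimeter=19.397


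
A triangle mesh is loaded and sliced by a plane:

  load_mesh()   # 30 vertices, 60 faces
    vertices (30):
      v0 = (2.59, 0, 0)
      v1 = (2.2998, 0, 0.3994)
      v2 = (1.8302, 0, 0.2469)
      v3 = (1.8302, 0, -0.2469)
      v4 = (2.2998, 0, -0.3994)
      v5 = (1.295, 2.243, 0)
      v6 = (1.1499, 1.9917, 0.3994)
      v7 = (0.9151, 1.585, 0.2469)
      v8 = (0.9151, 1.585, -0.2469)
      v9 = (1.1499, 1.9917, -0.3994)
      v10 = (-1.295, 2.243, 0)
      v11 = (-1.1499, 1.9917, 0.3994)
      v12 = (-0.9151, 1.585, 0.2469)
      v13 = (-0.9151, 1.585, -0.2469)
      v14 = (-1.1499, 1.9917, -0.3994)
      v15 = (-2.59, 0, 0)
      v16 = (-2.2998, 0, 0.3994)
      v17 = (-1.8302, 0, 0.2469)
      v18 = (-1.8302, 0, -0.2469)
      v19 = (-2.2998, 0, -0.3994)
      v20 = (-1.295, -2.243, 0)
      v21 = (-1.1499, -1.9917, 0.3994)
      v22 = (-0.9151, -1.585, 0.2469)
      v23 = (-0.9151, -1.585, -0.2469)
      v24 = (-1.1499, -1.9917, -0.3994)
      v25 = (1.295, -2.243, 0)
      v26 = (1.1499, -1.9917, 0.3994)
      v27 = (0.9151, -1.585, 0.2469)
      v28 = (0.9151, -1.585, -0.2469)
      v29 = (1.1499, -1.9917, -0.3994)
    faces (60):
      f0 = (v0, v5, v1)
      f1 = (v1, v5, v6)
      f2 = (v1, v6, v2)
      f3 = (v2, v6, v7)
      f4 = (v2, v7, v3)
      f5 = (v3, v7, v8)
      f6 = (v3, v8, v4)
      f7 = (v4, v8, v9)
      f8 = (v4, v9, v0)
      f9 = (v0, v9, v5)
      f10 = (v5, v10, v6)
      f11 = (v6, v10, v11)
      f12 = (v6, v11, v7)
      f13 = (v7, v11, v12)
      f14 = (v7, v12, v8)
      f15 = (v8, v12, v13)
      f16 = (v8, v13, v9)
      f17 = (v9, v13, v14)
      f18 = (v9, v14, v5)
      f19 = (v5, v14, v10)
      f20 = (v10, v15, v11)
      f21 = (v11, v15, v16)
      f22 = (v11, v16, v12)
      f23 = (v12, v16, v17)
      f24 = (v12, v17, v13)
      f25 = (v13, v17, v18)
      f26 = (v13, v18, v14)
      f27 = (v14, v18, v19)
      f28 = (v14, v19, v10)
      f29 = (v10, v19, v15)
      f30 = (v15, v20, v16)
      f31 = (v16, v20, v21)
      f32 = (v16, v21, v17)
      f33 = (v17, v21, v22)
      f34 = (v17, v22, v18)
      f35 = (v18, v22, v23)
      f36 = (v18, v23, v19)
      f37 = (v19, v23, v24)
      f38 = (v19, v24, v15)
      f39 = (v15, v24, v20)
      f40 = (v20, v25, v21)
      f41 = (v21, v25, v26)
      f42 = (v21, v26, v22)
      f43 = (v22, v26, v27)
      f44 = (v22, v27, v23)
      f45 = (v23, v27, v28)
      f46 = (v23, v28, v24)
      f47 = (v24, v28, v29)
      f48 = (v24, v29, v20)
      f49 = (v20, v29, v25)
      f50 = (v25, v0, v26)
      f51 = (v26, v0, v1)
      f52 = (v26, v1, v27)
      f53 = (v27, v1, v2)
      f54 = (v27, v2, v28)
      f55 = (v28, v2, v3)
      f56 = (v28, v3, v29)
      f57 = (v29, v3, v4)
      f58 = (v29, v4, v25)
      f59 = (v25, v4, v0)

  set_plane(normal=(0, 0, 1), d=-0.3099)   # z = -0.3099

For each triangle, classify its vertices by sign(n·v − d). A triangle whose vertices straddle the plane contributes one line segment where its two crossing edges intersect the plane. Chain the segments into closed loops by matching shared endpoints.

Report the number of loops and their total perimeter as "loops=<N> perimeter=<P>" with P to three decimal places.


loops=2 perimeter=26.334

Straddling triangles (24 of 60):
  (v3,v8,v4) [++-] → (1.48714, 0.930213, -0.3099)–(2.0242, 0, -0.3099)  len=1.0741
  (v4,v8,v9) [-+-] → (1.48714, 0.930213, -0.3099)–(1.0121, 1.75301, -0.3099)  len=0.9501
  (v4,v9,v0) [--+] → (1.47261, 1.54539, -0.3099)–(2.36483, 0, -0.3099)  len=1.7845
  (v0,v9,v5) [+-+] → (1.47261, 1.54539, -0.3099)–(1.18241, 2.04801, -0.3099)  len=0.5804
  (v8,v13,v9) [++-] → (-0.062018, 1.75301, -0.3099)–(1.0121, 1.75301, -0.3099)  len=1.0741
  (v9,v13,v14) [-+-] → (-0.062018, 1.75301, -0.3099)–(-1.0121, 1.75301, -0.3099)  len=0.9501
  (v9,v14,v5) [--+] → (-0.602032, 2.04801, -0.3099)–(1.18241, 2.04801, -0.3099)  len=1.7844
  (v5,v14,v10) [+-+] → (-0.602032, 2.04801, -0.3099)–(-1.18241, 2.04801, -0.3099)  len=0.5804
  (v13,v18,v14) [++-] → (-1.54916, 0.822801, -0.3099)–(-1.0121, 1.75301, -0.3099)  len=1.0741
  (v14,v18,v19) [-+-] → (-1.54916, 0.822801, -0.3099)–(-2.0242, 0, -0.3099)  len=0.9501
  (v14,v19,v10) [--+] → (-2.07464, 0.502625, -0.3099)–(-1.18241, 2.04801, -0.3099)  len=1.7845
  (v10,v19,v15) [+-+] → (-2.07464, 0.502625, -0.3099)–(-2.36483, 0, -0.3099)  len=0.5804
  (v18,v23,v19) [++-] → (-1.48714, -0.930213, -0.3099)–(-2.0242, 0, -0.3099)  len=1.0741
  (v19,v23,v24) [-+-] → (-1.48714, -0.930213, -0.3099)–(-1.0121, -1.75301, -0.3099)  len=0.9501
  (v19,v24,v15) [--+] → (-1.47261, -1.54539, -0.3099)–(-2.36483, 0, -0.3099)  len=1.7845
  (v15,v24,v20) [+-+] → (-1.47261, -1.54539, -0.3099)–(-1.18241, -2.04801, -0.3099)  len=0.5804
  (v23,v28,v24) [++-] → (0.062018, -1.75301, -0.3099)–(-1.0121, -1.75301, -0.3099)  len=1.0741
  (v24,v28,v29) [-+-] → (0.062018, -1.75301, -0.3099)–(1.0121, -1.75301, -0.3099)  len=0.9501
  (v24,v29,v20) [--+] → (0.602032, -2.04801, -0.3099)–(-1.18241, -2.04801, -0.3099)  len=1.7844
  (v20,v29,v25) [+-+] → (0.602032, -2.04801, -0.3099)–(1.18241, -2.04801, -0.3099)  len=0.5804
  (v28,v3,v29) [++-] → (1.54916, -0.822801, -0.3099)–(1.0121, -1.75301, -0.3099)  len=1.0741
  (v29,v3,v4) [-+-] → (1.54916, -0.822801, -0.3099)–(2.0242, 0, -0.3099)  len=0.9501
  (v29,v4,v25) [--+] → (2.07464, -0.502625, -0.3099)–(1.18241, -2.04801, -0.3099)  len=1.7845
  (v25,v4,v0) [+-+] → (2.07464, -0.502625, -0.3099)–(2.36483, 0, -0.3099)  len=0.5804

Chained into 2 loop(s):
  loop 1: 12 segments, perimeter = 12.1452
  loop 2: 12 segments, perimeter = 14.1890
Total perimeter = 26.334


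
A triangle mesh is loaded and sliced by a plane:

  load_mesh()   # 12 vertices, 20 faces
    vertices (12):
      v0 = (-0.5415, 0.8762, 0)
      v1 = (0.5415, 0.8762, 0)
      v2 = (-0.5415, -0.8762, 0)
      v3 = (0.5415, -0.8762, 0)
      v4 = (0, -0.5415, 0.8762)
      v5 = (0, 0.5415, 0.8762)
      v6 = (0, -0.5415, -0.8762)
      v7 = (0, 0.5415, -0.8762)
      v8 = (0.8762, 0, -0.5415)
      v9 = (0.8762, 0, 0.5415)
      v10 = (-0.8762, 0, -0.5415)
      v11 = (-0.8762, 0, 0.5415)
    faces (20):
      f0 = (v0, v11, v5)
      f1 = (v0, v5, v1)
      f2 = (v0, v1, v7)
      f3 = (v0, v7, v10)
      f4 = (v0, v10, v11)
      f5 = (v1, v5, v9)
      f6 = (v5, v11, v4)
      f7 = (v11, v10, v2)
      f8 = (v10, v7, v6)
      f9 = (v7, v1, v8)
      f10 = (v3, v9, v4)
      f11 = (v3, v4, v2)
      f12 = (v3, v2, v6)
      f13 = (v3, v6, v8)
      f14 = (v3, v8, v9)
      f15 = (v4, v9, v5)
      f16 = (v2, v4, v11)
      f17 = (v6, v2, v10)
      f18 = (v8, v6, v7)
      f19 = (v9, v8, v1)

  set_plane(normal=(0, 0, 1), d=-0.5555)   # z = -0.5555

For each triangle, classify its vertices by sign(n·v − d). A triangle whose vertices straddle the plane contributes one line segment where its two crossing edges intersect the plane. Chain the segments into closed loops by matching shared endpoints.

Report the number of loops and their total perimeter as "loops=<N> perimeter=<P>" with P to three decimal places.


loops=1 perimeter=4.511

Straddling triangles (8 of 20):
  (v0,v1,v7) [++-] → (0.198196, 0.664004, -0.5555)–(-0.198196, 0.664004, -0.5555)  len=0.3964
  (v0,v7,v10) [+-+] → (-0.198196, 0.664004, -0.5555)–(-0.83955, 0.0226501, -0.5555)  len=0.9070
  (v10,v7,v6) [+--] → (-0.83955, 0.0226501, -0.5555)–(-0.83955, -0.0226501, -0.5555)  len=0.0453
  (v7,v1,v8) [-++] → (0.198196, 0.664004, -0.5555)–(0.83955, 0.0226501, -0.5555)  len=0.9070
  (v3,v2,v6) [++-] → (-0.198196, -0.664004, -0.5555)–(0.198196, -0.664004, -0.5555)  len=0.3964
  (v3,v6,v8) [+-+] → (0.198196, -0.664004, -0.5555)–(0.83955, -0.0226501, -0.5555)  len=0.9070
  (v6,v2,v10) [-++] → (-0.198196, -0.664004, -0.5555)–(-0.83955, -0.0226501, -0.5555)  len=0.9070
  (v8,v6,v7) [+--] → (0.83955, -0.0226501, -0.5555)–(0.83955, 0.0226501, -0.5555)  len=0.0453

Chained into 1 loop(s):
  loop 1: 8 segments, perimeter = 4.5114
Total perimeter = 4.511


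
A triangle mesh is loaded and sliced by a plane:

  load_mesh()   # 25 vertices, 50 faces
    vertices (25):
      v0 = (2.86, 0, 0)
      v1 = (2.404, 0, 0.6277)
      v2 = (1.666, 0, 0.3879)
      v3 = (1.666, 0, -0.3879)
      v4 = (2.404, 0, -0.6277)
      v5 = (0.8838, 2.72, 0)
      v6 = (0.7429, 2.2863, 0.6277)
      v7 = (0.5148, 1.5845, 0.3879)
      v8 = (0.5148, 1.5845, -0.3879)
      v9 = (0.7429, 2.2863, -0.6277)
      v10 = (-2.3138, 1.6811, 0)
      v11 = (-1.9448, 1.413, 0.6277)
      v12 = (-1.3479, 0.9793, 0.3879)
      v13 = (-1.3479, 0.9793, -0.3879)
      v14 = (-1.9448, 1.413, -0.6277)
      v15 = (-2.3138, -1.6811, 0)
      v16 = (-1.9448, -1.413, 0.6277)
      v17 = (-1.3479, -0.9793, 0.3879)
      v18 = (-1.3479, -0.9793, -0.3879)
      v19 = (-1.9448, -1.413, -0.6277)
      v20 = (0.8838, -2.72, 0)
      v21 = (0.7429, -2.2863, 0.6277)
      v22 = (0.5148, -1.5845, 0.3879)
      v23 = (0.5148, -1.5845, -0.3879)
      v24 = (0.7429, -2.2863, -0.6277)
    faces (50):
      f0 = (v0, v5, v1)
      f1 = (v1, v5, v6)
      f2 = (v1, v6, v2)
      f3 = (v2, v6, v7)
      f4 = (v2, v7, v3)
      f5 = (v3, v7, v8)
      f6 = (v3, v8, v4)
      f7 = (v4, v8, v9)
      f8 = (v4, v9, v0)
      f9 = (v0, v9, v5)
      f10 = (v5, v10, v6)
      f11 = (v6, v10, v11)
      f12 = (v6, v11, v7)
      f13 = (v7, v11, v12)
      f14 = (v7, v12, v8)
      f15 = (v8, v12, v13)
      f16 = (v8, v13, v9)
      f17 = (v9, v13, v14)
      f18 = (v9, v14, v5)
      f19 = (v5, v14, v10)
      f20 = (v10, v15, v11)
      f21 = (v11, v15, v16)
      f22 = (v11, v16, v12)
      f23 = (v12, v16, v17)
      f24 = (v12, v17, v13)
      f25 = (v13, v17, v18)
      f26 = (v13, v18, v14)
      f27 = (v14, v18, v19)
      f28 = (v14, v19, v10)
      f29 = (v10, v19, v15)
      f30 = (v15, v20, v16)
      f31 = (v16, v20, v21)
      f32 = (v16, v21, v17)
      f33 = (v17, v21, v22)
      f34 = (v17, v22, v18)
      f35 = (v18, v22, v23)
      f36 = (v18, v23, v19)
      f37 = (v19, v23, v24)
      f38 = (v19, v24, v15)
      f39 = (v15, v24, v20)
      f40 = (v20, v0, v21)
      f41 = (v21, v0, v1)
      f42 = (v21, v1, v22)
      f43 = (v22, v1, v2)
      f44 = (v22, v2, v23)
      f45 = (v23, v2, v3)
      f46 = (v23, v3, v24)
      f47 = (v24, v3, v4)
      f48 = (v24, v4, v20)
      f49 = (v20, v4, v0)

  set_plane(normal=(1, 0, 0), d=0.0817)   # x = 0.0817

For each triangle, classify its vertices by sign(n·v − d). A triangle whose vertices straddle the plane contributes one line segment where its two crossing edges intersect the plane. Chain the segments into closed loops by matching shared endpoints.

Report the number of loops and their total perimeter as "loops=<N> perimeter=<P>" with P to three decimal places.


Straddling triangles (20 of 50):
  (v5,v10,v6) [+-+] → (0.0817, 2.4594, 0)–(0.0817, 2.15539, 0.491921)  len=0.5783
  (v6,v10,v11) [+--] → (0.0817, 2.15539, 0.491921)–(0.0817, 2.07146, 0.6277)  len=0.1596
  (v6,v11,v7) [+-+] → (0.0817, 2.07146, 0.6277)–(0.0817, 1.5543, 0.430125)  len=0.5536
  (v7,v11,v12) [+--] → (0.0817, 1.5543, 0.430125)–(0.0817, 1.44378, 0.3879)  len=0.1183
  (v7,v12,v8) [+-+] → (0.0817, 1.44378, 0.3879)–(0.0817, 1.44378, -0.207517)  len=0.5954
  (v8,v12,v13) [+--] → (0.0817, 1.44378, -0.207517)–(0.0817, 1.44378, -0.3879)  len=0.1804
  (v8,v13,v9) [+-+] → (0.0817, 1.44378, -0.3879)–(0.0817, 1.87297, -0.551865)  len=0.4594
  (v9,v13,v14) [+--] → (0.0817, 1.87297, -0.551865)–(0.0817, 2.07146, -0.6277)  len=0.2125
  (v9,v14,v5) [+-+] → (0.0817, 2.07146, -0.6277)–(0.0817, 2.34938, -0.177996)  len=0.5287
  (v5,v14,v10) [+--] → (0.0817, 2.34938, -0.177996)–(0.0817, 2.4594, 0)  len=0.2093
  (v15,v20,v16) [-+-] → (0.0817, -2.4594, 0)–(0.0817, -2.34938, 0.177996)  len=0.2093
  (v16,v20,v21) [-++] → (0.0817, -2.34938, 0.177996)–(0.0817, -2.07146, 0.6277)  len=0.5287
  (v16,v21,v17) [-+-] → (0.0817, -2.07146, 0.6277)–(0.0817, -1.87297, 0.551865)  len=0.2125
  (v17,v21,v22) [-++] → (0.0817, -1.87297, 0.551865)–(0.0817, -1.44378, 0.3879)  len=0.4594
  (v17,v22,v18) [-+-] → (0.0817, -1.44378, 0.3879)–(0.0817, -1.44378, 0.207517)  len=0.1804
  (v18,v22,v23) [-++] → (0.0817, -1.44378, 0.207517)–(0.0817, -1.44378, -0.3879)  len=0.5954
  (v18,v23,v19) [-+-] → (0.0817, -1.44378, -0.3879)–(0.0817, -1.5543, -0.430125)  len=0.1183
  (v19,v23,v24) [-++] → (0.0817, -1.5543, -0.430125)–(0.0817, -2.07146, -0.6277)  len=0.5536
  (v19,v24,v15) [-+-] → (0.0817, -2.07146, -0.6277)–(0.0817, -2.15539, -0.491921)  len=0.1596
  (v15,v24,v20) [-++] → (0.0817, -2.15539, -0.491921)–(0.0817, -2.4594, 0)  len=0.5783

Chained into 2 loop(s):
  loop 1: 10 segments, perimeter = 3.5955
  loop 2: 10 segments, perimeter = 3.5955
Total perimeter = 7.191

loops=2 perimeter=7.191


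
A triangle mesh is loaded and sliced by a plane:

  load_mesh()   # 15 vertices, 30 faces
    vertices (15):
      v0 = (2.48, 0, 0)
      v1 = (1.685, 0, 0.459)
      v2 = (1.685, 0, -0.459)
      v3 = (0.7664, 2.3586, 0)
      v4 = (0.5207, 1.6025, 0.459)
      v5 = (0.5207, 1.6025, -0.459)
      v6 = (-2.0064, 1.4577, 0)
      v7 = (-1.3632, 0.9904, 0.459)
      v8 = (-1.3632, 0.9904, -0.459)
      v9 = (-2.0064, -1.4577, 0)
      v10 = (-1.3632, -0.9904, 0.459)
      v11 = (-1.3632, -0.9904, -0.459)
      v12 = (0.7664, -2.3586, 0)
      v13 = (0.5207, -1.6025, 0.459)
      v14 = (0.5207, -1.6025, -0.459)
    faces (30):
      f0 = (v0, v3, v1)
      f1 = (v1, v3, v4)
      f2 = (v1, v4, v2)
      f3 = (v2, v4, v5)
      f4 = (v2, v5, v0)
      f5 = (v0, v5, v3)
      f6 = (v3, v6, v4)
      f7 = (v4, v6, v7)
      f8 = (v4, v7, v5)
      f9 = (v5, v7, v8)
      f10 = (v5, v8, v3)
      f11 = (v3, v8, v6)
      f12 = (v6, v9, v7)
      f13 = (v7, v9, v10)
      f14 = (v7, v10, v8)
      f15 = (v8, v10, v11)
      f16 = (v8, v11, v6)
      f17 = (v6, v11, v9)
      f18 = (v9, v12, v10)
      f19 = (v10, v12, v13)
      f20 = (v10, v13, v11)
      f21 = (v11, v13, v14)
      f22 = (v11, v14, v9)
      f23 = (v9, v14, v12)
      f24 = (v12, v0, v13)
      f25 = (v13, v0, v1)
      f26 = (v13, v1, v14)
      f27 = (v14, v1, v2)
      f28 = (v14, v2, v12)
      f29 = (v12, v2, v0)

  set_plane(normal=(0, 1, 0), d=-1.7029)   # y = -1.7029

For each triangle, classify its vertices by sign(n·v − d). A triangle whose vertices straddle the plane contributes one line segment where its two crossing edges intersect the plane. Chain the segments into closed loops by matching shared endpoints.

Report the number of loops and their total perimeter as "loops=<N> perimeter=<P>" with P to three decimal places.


loops=1 perimeter=5.289

Straddling triangles (6 of 30):
  (v9,v12,v10) [+-+] → (-1.25172, -1.7029, 0)–(-0.254195, -1.7029, 0.219972)  len=1.0215
  (v10,v12,v13) [+-+] → (-0.254195, -1.7029, 0.219972)–(0.553326, -1.7029, 0.398051)  len=0.8269
  (v9,v14,v12) [++-] → (0.553326, -1.7029, -0.398051)–(-1.25172, -1.7029, 0)  len=1.8484
  (v12,v0,v13) [-++] → (1.24279, -1.7029, 0)–(0.553326, -1.7029, 0.398051)  len=0.7961
  (v14,v2,v12) [++-] → (1.02177, -1.7029, -0.127604)–(0.553326, -1.7029, -0.398051)  len=0.5409
  (v12,v2,v0) [-++] → (1.02177, -1.7029, -0.127604)–(1.24279, -1.7029, 0)  len=0.2552

Chained into 1 loop(s):
  loop 1: 6 segments, perimeter = 5.2891
Total perimeter = 5.289


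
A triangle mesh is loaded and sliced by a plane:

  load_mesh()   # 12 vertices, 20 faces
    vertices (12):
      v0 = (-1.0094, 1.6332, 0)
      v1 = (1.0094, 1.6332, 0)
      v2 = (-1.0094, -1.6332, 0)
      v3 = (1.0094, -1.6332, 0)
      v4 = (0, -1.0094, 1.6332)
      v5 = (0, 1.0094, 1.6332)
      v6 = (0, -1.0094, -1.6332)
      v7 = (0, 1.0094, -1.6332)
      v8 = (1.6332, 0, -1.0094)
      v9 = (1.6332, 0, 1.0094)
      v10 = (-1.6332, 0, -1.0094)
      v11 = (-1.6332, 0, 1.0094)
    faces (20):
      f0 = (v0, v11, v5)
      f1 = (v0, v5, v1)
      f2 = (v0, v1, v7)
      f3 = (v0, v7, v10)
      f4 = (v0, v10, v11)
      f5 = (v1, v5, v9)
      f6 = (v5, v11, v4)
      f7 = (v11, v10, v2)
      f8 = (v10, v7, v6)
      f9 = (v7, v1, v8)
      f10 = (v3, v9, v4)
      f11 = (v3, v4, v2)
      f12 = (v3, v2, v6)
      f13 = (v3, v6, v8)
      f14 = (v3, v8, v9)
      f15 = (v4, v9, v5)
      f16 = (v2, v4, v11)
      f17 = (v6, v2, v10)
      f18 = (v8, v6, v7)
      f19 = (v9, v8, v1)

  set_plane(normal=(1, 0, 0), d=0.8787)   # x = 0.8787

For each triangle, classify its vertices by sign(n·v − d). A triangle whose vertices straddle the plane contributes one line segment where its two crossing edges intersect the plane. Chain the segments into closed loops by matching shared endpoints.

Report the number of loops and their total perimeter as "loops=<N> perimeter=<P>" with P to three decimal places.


loops=1 perimeter=8.915

Straddling triangles (10 of 20):
  (v0,v5,v1) [--+] → (0.8787, 1.55243, 0.211471)–(0.8787, 1.6332, 0)  len=0.2264
  (v0,v1,v7) [-+-] → (0.8787, 1.6332, 0)–(0.8787, 1.55243, -0.211471)  len=0.2264
  (v1,v5,v9) [+-+] → (0.8787, 1.55243, 0.211471)–(0.8787, 0.466319, 1.29758)  len=1.5360
  (v7,v1,v8) [-++] → (0.8787, 1.55243, -0.211471)–(0.8787, 0.466319, -1.29758)  len=1.5360
  (v3,v9,v4) [++-] → (0.8787, -0.466319, 1.29758)–(0.8787, -1.55243, 0.211471)  len=1.5360
  (v3,v4,v2) [+--] → (0.8787, -1.55243, 0.211471)–(0.8787, -1.6332, 0)  len=0.2264
  (v3,v2,v6) [+--] → (0.8787, -1.6332, 0)–(0.8787, -1.55243, -0.211471)  len=0.2264
  (v3,v6,v8) [+-+] → (0.8787, -1.55243, -0.211471)–(0.8787, -0.466319, -1.29758)  len=1.5360
  (v4,v9,v5) [-+-] → (0.8787, -0.466319, 1.29758)–(0.8787, 0.466319, 1.29758)  len=0.9326
  (v8,v6,v7) [+--] → (0.8787, -0.466319, -1.29758)–(0.8787, 0.466319, -1.29758)  len=0.9326

Chained into 1 loop(s):
  loop 1: 10 segments, perimeter = 8.9147
Total perimeter = 8.915


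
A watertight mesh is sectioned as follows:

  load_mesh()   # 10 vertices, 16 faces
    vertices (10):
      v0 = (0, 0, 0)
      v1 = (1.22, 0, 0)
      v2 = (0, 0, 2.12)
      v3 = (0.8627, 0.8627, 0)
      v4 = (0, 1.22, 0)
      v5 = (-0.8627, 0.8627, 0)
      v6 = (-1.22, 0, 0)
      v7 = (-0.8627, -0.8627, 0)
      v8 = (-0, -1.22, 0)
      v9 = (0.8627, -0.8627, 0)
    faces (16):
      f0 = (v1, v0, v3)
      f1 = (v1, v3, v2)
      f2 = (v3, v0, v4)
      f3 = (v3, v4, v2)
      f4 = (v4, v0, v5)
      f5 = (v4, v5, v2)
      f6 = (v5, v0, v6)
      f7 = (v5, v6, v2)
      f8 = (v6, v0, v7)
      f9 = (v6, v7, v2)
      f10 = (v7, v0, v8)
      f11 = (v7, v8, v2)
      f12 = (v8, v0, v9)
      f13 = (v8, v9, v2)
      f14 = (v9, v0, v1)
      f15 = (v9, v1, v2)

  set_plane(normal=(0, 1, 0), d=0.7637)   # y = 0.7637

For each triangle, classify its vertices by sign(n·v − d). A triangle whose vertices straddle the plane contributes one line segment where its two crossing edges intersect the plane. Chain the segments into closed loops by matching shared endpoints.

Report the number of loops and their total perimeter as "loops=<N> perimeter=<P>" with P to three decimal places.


Straddling triangles (8 of 16):
  (v1,v0,v3) [--+] → (0.7637, 0.7637, 0)–(0.903702, 0.7637, 0)  len=0.1400
  (v1,v3,v2) [-+-] → (0.903702, 0.7637, 0)–(0.7637, 0.7637, 0.243283)  len=0.2807
  (v3,v0,v4) [+-+] → (0.7637, 0.7637, 0)–(0, 0.7637, 0)  len=0.7637
  (v3,v4,v2) [++-] → (0, 0.7637, 0.792915)–(0.7637, 0.7637, 0.243283)  len=0.9409
  (v4,v0,v5) [+-+] → (0, 0.7637, 0)–(-0.7637, 0.7637, 0)  len=0.7637
  (v4,v5,v2) [++-] → (-0.7637, 0.7637, 0.243283)–(0, 0.7637, 0.792915)  len=0.9409
  (v5,v0,v6) [+--] → (-0.7637, 0.7637, 0)–(-0.903702, 0.7637, 0)  len=0.1400
  (v5,v6,v2) [+--] → (-0.903702, 0.7637, 0)–(-0.7637, 0.7637, 0.243283)  len=0.2807

Chained into 1 loop(s):
  loop 1: 8 segments, perimeter = 4.2506
Total perimeter = 4.251

loops=1 perimeter=4.251


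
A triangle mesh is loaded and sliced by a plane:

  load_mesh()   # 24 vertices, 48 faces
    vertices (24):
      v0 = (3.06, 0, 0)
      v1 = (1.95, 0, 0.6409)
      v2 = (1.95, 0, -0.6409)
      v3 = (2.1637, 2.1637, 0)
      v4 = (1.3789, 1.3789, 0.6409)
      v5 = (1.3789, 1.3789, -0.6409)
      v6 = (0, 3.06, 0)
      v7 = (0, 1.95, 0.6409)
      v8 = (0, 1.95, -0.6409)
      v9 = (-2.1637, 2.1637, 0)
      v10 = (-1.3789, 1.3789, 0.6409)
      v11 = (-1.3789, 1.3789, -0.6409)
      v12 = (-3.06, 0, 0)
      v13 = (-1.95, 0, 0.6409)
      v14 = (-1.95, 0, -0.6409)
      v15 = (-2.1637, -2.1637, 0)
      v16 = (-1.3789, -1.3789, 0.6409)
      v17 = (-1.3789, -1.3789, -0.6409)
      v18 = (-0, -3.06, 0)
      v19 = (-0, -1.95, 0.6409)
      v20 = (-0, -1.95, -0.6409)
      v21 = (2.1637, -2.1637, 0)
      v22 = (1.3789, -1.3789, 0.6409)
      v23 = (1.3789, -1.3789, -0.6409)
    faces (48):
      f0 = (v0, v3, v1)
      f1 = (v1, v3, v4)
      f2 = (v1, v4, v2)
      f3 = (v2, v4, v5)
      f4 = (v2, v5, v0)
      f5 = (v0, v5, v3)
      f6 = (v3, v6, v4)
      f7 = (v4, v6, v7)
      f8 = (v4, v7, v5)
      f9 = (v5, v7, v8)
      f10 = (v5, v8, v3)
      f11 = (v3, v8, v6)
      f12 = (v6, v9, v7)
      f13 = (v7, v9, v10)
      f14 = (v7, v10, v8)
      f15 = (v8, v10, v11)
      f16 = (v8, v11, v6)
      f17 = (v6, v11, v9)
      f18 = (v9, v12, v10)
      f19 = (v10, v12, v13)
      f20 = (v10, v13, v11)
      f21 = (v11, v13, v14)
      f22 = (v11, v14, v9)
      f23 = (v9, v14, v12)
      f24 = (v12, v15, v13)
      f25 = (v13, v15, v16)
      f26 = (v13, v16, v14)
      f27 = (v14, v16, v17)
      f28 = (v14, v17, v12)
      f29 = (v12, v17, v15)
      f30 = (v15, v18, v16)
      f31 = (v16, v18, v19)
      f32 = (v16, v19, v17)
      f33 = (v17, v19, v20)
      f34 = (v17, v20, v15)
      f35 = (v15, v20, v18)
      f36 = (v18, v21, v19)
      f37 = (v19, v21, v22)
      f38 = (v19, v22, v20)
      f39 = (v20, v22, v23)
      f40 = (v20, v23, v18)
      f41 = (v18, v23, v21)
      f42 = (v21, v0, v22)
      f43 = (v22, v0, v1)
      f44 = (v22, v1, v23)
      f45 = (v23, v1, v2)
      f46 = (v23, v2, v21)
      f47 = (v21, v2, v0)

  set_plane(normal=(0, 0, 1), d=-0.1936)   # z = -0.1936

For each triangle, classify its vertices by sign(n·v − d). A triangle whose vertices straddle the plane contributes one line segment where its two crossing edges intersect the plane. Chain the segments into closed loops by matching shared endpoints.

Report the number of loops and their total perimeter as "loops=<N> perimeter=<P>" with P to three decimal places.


Straddling triangles (32 of 48):
  (v1,v4,v2) [++-] → (1.75071, 0.481184, -0.1936)–(1.95, 0, -0.1936)  len=0.5208
  (v2,v4,v5) [-+-] → (1.75071, 0.481184, -0.1936)–(1.3789, 1.3789, -0.1936)  len=0.9717
  (v2,v5,v0) [--+] → (2.55218, 0.416532, -0.1936)–(2.7247, 0, -0.1936)  len=0.4508
  (v0,v5,v3) [+-+] → (2.55218, 0.416532, -0.1936)–(1.92663, 1.92663, -0.1936)  len=1.6345
  (v4,v7,v5) [++-] → (0.897716, 1.57819, -0.1936)–(1.3789, 1.3789, -0.1936)  len=0.5208
  (v5,v7,v8) [-+-] → (0.897716, 1.57819, -0.1936)–(0, 1.95, -0.1936)  len=0.9717
  (v5,v8,v3) [--+] → (1.5101, 2.09915, -0.1936)–(1.92663, 1.92663, -0.1936)  len=0.4508
  (v3,v8,v6) [+-+] → (1.5101, 2.09915, -0.1936)–(0, 2.7247, -0.1936)  len=1.6345
  (v7,v10,v8) [++-] → (-0.481184, 1.75071, -0.1936)–(0, 1.95, -0.1936)  len=0.5208
  (v8,v10,v11) [-+-] → (-0.481184, 1.75071, -0.1936)–(-1.3789, 1.3789, -0.1936)  len=0.9717
  (v8,v11,v6) [--+] → (-0.416532, 2.55218, -0.1936)–(0, 2.7247, -0.1936)  len=0.4508
  (v6,v11,v9) [+-+] → (-0.416532, 2.55218, -0.1936)–(-1.92663, 1.92663, -0.1936)  len=1.6345
  (v10,v13,v11) [++-] → (-1.57819, 0.897716, -0.1936)–(-1.3789, 1.3789, -0.1936)  len=0.5208
  (v11,v13,v14) [-+-] → (-1.57819, 0.897716, -0.1936)–(-1.95, 0, -0.1936)  len=0.9717
  (v11,v14,v9) [--+] → (-2.09915, 1.5101, -0.1936)–(-1.92663, 1.92663, -0.1936)  len=0.4508
  (v9,v14,v12) [+-+] → (-2.09915, 1.5101, -0.1936)–(-2.7247, 0, -0.1936)  len=1.6345
  (v13,v16,v14) [++-] → (-1.75071, -0.481184, -0.1936)–(-1.95, 0, -0.1936)  len=0.5208
  (v14,v16,v17) [-+-] → (-1.75071, -0.481184, -0.1936)–(-1.3789, -1.3789, -0.1936)  len=0.9717
  (v14,v17,v12) [--+] → (-2.55218, -0.416532, -0.1936)–(-2.7247, 0, -0.1936)  len=0.4508
  (v12,v17,v15) [+-+] → (-2.55218, -0.416532, -0.1936)–(-1.92663, -1.92663, -0.1936)  len=1.6345
  (v16,v19,v17) [++-] → (-0.897716, -1.57819, -0.1936)–(-1.3789, -1.3789, -0.1936)  len=0.5208
  (v17,v19,v20) [-+-] → (-0.897716, -1.57819, -0.1936)–(0, -1.95, -0.1936)  len=0.9717
  (v17,v20,v15) [--+] → (-1.5101, -2.09915, -0.1936)–(-1.92663, -1.92663, -0.1936)  len=0.4508
  (v15,v20,v18) [+-+] → (-1.5101, -2.09915, -0.1936)–(0, -2.7247, -0.1936)  len=1.6345
  (v19,v22,v20) [++-] → (0.481184, -1.75071, -0.1936)–(0, -1.95, -0.1936)  len=0.5208
  (v20,v22,v23) [-+-] → (0.481184, -1.75071, -0.1936)–(1.3789, -1.3789, -0.1936)  len=0.9717
  (v20,v23,v18) [--+] → (0.416532, -2.55218, -0.1936)–(0, -2.7247, -0.1936)  len=0.4508
  (v18,v23,v21) [+-+] → (0.416532, -2.55218, -0.1936)–(1.92663, -1.92663, -0.1936)  len=1.6345
  (v22,v1,v23) [++-] → (1.57819, -0.897716, -0.1936)–(1.3789, -1.3789, -0.1936)  len=0.5208
  (v23,v1,v2) [-+-] → (1.57819, -0.897716, -0.1936)–(1.95, 0, -0.1936)  len=0.9717
  (v23,v2,v21) [--+] → (2.09915, -1.5101, -0.1936)–(1.92663, -1.92663, -0.1936)  len=0.4508
  (v21,v2,v0) [+-+] → (2.09915, -1.5101, -0.1936)–(2.7247, 0, -0.1936)  len=1.6345

Chained into 2 loop(s):
  loop 1: 16 segments, perimeter = 11.9399
  loop 2: 16 segments, perimeter = 16.6831
Total perimeter = 28.623

loops=2 perimeter=28.623


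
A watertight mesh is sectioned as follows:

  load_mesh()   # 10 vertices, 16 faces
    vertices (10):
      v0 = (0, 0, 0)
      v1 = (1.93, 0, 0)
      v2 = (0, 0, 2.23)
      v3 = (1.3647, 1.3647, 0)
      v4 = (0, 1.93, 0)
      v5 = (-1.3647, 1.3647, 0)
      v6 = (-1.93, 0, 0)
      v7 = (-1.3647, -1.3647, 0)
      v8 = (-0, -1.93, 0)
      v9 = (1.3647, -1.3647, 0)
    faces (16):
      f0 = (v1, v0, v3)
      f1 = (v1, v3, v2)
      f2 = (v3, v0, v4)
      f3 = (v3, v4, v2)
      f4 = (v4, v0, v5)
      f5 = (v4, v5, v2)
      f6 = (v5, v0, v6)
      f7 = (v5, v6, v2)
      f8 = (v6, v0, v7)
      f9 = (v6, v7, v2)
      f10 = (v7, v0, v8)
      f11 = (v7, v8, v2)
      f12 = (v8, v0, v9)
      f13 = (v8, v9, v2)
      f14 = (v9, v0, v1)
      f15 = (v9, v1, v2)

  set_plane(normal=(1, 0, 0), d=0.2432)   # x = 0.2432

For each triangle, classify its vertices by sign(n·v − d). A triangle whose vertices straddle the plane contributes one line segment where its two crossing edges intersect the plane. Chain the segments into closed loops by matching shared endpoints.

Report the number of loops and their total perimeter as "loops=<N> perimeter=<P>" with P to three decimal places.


Straddling triangles (8 of 16):
  (v1,v0,v3) [+-+] → (0.2432, 0, 0)–(0.2432, 0.2432, 0)  len=0.2432
  (v1,v3,v2) [++-] → (0.2432, 0.2432, 1.8326)–(0.2432, 0, 1.949)  len=0.2696
  (v3,v0,v4) [+--] → (0.2432, 0.2432, 0)–(0.2432, 1.82926, 0)  len=1.5861
  (v3,v4,v2) [+--] → (0.2432, 1.82926, 0)–(0.2432, 0.2432, 1.8326)  len=2.4236
  (v8,v0,v9) [--+] → (0.2432, -0.2432, 0)–(0.2432, -1.82926, 0)  len=1.5861
  (v8,v9,v2) [-+-] → (0.2432, -1.82926, 0)–(0.2432, -0.2432, 1.8326)  len=2.4236
  (v9,v0,v1) [+-+] → (0.2432, -0.2432, 0)–(0.2432, 0, 0)  len=0.2432
  (v9,v1,v2) [++-] → (0.2432, 0, 1.949)–(0.2432, -0.2432, 1.8326)  len=0.2696

Chained into 1 loop(s):
  loop 1: 8 segments, perimeter = 9.0450
Total perimeter = 9.045

loops=1 perimeter=9.045


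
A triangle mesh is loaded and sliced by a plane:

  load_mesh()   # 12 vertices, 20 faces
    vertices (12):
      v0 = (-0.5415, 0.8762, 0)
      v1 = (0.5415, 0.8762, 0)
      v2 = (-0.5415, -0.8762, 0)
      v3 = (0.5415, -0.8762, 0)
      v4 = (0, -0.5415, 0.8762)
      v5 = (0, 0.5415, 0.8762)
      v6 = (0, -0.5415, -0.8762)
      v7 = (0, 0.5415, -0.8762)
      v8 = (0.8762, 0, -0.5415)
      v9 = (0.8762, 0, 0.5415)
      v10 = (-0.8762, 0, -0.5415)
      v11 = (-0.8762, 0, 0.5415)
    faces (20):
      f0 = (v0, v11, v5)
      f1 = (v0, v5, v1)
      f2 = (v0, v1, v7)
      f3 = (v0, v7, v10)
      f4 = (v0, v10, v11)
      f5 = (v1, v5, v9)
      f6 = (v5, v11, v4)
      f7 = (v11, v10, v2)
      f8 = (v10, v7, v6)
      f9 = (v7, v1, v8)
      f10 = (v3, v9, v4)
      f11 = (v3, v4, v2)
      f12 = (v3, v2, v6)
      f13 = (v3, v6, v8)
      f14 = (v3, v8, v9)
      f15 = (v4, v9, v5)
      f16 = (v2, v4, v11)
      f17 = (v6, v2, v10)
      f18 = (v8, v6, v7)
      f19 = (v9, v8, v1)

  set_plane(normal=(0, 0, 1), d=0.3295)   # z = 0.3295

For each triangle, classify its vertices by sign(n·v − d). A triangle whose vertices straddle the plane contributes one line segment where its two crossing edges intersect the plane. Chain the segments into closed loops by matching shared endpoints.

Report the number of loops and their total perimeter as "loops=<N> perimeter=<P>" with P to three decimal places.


loops=1 perimeter=5.124

Straddling triangles (10 of 20):
  (v0,v11,v5) [-++] → (-0.745163, 0.343037, 0.3295)–(-0.337866, 0.750334, 0.3295)  len=0.5760
  (v0,v5,v1) [-+-] → (-0.337866, 0.750334, 0.3295)–(0.337866, 0.750334, 0.3295)  len=0.6757
  (v0,v10,v11) [--+] → (-0.8762, 0, 0.3295)–(-0.745163, 0.343037, 0.3295)  len=0.3672
  (v1,v5,v9) [-++] → (0.337866, 0.750334, 0.3295)–(0.745163, 0.343037, 0.3295)  len=0.5760
  (v11,v10,v2) [+--] → (-0.8762, 0, 0.3295)–(-0.745163, -0.343037, 0.3295)  len=0.3672
  (v3,v9,v4) [-++] → (0.745163, -0.343037, 0.3295)–(0.337866, -0.750334, 0.3295)  len=0.5760
  (v3,v4,v2) [-+-] → (0.337866, -0.750334, 0.3295)–(-0.337866, -0.750334, 0.3295)  len=0.6757
  (v3,v8,v9) [--+] → (0.8762, 0, 0.3295)–(0.745163, -0.343037, 0.3295)  len=0.3672
  (v2,v4,v11) [-++] → (-0.337866, -0.750334, 0.3295)–(-0.745163, -0.343037, 0.3295)  len=0.5760
  (v9,v8,v1) [+--] → (0.8762, 0, 0.3295)–(0.745163, 0.343037, 0.3295)  len=0.3672

Chained into 1 loop(s):
  loop 1: 10 segments, perimeter = 5.1243
Total perimeter = 5.124


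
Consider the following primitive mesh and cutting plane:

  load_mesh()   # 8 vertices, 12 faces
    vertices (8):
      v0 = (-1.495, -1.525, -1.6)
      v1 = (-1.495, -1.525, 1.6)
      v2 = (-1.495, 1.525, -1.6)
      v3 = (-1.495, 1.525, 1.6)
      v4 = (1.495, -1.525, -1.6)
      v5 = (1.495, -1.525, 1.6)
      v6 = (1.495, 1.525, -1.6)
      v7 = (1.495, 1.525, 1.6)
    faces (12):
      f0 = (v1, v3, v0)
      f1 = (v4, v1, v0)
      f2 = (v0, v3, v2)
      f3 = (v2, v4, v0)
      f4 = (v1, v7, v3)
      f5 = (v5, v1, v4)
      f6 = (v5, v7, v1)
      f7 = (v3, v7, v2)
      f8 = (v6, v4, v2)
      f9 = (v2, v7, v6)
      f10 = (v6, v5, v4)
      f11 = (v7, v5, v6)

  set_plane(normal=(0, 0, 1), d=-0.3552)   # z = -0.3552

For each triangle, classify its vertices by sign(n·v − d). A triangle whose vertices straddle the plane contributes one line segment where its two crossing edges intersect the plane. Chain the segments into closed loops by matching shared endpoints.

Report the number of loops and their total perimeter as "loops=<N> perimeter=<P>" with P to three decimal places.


loops=1 perimeter=12.080

Straddling triangles (8 of 12):
  (v1,v3,v0) [++-] → (-1.495, -0.33855, -0.3552)–(-1.495, -1.525, -0.3552)  len=1.1865
  (v4,v1,v0) [-+-] → (0.33189, -1.525, -0.3552)–(-1.495, -1.525, -0.3552)  len=1.8269
  (v0,v3,v2) [-+-] → (-1.495, -0.33855, -0.3552)–(-1.495, 1.525, -0.3552)  len=1.8635
  (v5,v1,v4) [++-] → (0.33189, -1.525, -0.3552)–(1.495, -1.525, -0.3552)  len=1.1631
  (v3,v7,v2) [++-] → (-0.33189, 1.525, -0.3552)–(-1.495, 1.525, -0.3552)  len=1.1631
  (v2,v7,v6) [-+-] → (-0.33189, 1.525, -0.3552)–(1.495, 1.525, -0.3552)  len=1.8269
  (v6,v5,v4) [-+-] → (1.495, 0.33855, -0.3552)–(1.495, -1.525, -0.3552)  len=1.8635
  (v7,v5,v6) [++-] → (1.495, 0.33855, -0.3552)–(1.495, 1.525, -0.3552)  len=1.1865

Chained into 1 loop(s):
  loop 1: 8 segments, perimeter = 12.0800
Total perimeter = 12.080


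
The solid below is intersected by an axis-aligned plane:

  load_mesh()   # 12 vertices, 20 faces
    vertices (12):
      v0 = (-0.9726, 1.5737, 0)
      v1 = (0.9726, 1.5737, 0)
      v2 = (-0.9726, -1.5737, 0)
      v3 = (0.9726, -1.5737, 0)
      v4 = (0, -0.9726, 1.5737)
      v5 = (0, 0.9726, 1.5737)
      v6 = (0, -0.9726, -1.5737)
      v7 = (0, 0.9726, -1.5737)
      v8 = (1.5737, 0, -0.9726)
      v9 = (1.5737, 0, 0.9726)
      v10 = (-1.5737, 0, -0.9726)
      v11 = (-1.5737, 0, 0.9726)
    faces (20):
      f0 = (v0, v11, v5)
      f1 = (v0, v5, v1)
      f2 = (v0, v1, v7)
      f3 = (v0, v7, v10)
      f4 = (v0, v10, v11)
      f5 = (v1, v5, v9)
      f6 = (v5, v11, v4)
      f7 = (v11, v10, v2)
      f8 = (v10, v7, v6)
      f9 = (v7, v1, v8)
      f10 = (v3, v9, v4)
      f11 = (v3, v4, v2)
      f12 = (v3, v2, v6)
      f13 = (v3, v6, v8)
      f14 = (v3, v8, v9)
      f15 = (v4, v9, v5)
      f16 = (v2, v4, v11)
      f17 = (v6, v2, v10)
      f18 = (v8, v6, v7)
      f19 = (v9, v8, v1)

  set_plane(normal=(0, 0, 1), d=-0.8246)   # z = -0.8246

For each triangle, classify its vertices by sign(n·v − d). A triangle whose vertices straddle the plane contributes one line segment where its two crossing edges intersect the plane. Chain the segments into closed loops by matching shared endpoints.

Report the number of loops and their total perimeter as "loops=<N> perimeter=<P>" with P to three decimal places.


loops=1 perimeter=8.643

Straddling triangles (10 of 20):
  (v0,v1,v7) [++-] → (0.462969, 1.25873, -0.8246)–(-0.462969, 1.25873, -0.8246)  len=0.9259
  (v0,v7,v10) [+--] → (-0.462969, 1.25873, -0.8246)–(-1.48223, 0.239469, -0.8246)  len=1.4415
  (v0,v10,v11) [+-+] → (-1.48223, 0.239469, -0.8246)–(-1.5737, 0, -0.8246)  len=0.2563
  (v11,v10,v2) [+-+] → (-1.5737, 0, -0.8246)–(-1.48223, -0.239469, -0.8246)  len=0.2563
  (v7,v1,v8) [-+-] → (0.462969, 1.25873, -0.8246)–(1.48223, 0.239469, -0.8246)  len=1.4415
  (v3,v2,v6) [++-] → (-0.462969, -1.25873, -0.8246)–(0.462969, -1.25873, -0.8246)  len=0.9259
  (v3,v6,v8) [+--] → (0.462969, -1.25873, -0.8246)–(1.48223, -0.239469, -0.8246)  len=1.4415
  (v3,v8,v9) [+-+] → (1.48223, -0.239469, -0.8246)–(1.5737, 0, -0.8246)  len=0.2563
  (v6,v2,v10) [-+-] → (-0.462969, -1.25873, -0.8246)–(-1.48223, -0.239469, -0.8246)  len=1.4415
  (v9,v8,v1) [+-+] → (1.5737, 0, -0.8246)–(1.48223, 0.239469, -0.8246)  len=0.2563

Chained into 1 loop(s):
  loop 1: 10 segments, perimeter = 8.6431
Total perimeter = 8.643


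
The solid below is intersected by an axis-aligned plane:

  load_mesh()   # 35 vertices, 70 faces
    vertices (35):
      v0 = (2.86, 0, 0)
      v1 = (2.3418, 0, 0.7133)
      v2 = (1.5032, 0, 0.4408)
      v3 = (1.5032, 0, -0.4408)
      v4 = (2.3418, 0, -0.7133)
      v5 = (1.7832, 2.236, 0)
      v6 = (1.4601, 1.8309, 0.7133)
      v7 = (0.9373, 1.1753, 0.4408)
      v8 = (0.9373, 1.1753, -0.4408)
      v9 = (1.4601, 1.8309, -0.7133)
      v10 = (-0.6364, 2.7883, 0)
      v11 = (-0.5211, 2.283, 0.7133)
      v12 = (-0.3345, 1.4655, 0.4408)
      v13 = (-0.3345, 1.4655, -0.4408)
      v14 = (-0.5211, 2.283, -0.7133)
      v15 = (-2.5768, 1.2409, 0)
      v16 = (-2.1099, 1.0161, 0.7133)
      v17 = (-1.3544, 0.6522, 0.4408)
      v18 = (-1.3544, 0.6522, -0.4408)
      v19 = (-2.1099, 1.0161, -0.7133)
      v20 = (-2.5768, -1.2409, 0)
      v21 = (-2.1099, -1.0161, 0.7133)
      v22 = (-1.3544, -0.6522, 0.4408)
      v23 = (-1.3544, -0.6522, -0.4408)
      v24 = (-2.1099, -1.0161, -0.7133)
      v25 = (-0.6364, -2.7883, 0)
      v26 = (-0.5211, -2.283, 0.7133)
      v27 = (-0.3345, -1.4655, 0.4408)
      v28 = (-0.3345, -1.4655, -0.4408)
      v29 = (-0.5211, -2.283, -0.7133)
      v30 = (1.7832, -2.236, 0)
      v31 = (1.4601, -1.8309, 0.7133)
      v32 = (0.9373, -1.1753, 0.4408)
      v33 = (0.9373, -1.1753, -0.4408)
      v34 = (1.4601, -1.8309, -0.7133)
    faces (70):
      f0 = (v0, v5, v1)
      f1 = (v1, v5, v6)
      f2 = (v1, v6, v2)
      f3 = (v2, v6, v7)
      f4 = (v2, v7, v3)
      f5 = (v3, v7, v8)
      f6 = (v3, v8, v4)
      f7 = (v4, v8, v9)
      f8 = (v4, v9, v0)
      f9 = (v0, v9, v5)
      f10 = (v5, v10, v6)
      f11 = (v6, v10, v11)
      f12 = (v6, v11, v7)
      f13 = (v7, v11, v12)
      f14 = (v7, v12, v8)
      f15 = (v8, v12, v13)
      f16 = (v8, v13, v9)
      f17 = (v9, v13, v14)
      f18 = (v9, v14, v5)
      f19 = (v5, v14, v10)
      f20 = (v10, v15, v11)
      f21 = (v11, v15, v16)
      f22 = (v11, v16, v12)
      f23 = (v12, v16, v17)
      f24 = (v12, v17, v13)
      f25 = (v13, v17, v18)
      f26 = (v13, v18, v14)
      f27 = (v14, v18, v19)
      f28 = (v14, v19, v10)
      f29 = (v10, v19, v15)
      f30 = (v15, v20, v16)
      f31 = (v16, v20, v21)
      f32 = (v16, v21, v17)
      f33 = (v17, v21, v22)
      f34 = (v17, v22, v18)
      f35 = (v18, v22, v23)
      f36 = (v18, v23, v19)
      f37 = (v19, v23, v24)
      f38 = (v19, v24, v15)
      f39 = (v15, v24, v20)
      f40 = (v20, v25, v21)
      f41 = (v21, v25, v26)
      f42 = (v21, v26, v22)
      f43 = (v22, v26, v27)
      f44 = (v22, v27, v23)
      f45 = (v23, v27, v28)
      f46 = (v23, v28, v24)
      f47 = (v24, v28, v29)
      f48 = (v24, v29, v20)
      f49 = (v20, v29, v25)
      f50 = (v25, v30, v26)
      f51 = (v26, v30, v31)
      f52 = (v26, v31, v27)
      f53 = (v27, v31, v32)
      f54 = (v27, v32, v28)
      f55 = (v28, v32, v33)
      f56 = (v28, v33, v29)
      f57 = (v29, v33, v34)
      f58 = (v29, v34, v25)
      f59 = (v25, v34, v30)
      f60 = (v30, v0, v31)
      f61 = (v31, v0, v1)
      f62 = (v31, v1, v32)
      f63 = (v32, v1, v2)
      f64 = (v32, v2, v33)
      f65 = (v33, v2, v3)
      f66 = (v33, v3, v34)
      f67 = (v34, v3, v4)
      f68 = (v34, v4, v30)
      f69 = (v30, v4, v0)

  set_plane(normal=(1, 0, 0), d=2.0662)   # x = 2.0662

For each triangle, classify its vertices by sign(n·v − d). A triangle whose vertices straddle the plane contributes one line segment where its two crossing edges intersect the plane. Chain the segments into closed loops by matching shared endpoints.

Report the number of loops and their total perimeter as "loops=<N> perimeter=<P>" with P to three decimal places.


loops=1 perimeter=7.481

Straddling triangles (14 of 70):
  (v0,v5,v1) [+-+] → (2.0662, 1.64834, 0)–(2.0662, 1.10319, 0.361375)  len=0.6541
  (v1,v5,v6) [+--] → (2.0662, 1.10319, 0.361375)–(2.0662, 0.572299, 0.7133)  len=0.6369
  (v1,v6,v2) [+--] → (2.0662, 0.572299, 0.7133)–(2.0662, 0, 0.623745)  len=0.5793
  (v3,v8,v4) [--+] → (2.0662, 0.230625, -0.659828)–(2.0662, 0, -0.623745)  len=0.2334
  (v4,v8,v9) [+--] → (2.0662, 0.230625, -0.659828)–(2.0662, 0.572299, -0.7133)  len=0.3458
  (v4,v9,v0) [+-+] → (2.0662, 0.572299, -0.7133)–(2.0662, 1.03819, -0.40447)  len=0.5590
  (v0,v9,v5) [+--] → (2.0662, 1.03819, -0.40447)–(2.0662, 1.64834, 0)  len=0.7320
  (v30,v0,v31) [-+-] → (2.0662, -1.64834, 0)–(2.0662, -1.03819, 0.40447)  len=0.7320
  (v31,v0,v1) [-++] → (2.0662, -1.03819, 0.40447)–(2.0662, -0.572299, 0.7133)  len=0.5590
  (v31,v1,v32) [-+-] → (2.0662, -0.572299, 0.7133)–(2.0662, -0.230625, 0.659828)  len=0.3458
  (v32,v1,v2) [-+-] → (2.0662, -0.230625, 0.659828)–(2.0662, 0, 0.623745)  len=0.2334
  (v34,v3,v4) [--+] → (2.0662, 0, -0.623745)–(2.0662, -0.572299, -0.7133)  len=0.5793
  (v34,v4,v30) [-+-] → (2.0662, -0.572299, -0.7133)–(2.0662, -1.10319, -0.361375)  len=0.6369
  (v30,v4,v0) [-++] → (2.0662, -1.10319, -0.361375)–(2.0662, -1.64834, 0)  len=0.6541

Chained into 1 loop(s):
  loop 1: 14 segments, perimeter = 7.4810
Total perimeter = 7.481
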